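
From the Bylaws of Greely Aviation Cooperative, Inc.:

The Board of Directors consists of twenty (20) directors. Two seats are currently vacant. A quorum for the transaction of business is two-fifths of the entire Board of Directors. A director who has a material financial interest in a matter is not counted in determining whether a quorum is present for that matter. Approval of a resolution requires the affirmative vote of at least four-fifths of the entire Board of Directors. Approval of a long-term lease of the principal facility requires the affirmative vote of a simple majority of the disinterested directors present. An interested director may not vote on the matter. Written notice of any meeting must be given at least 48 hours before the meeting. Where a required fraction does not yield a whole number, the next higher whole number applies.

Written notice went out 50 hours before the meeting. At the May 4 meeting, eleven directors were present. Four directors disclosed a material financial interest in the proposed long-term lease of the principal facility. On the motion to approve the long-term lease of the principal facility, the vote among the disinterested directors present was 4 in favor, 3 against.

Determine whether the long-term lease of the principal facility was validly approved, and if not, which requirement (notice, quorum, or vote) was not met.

Notice: 50 hours given; 48 required (50 ≥ 48). Satisfied.
Quorum: 11 present, but the 4 interested directors do not count, leaving 7. Quorum is 8. Not satisfied.
Vote: the long-term lease of the principal facility requires a majority of the disinterested directors present (11 − 4 = 7). A majority of 7 is 4, so 4 affirmative votes are needed; 4 voted in favor. Satisfied. (Moot — without a quorum no business can be validly transacted.)

Invalid — quorum requirement not satisfied.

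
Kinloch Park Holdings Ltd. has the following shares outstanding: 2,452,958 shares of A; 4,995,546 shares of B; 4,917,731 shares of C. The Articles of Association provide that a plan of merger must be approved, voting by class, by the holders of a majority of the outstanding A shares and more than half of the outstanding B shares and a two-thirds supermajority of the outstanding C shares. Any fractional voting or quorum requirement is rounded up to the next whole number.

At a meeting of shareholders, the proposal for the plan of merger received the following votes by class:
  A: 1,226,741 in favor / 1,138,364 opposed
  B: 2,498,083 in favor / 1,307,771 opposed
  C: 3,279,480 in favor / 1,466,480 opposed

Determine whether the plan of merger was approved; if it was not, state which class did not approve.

A: a majority of 2452958 is 1226480; 1,226,480 required, 1,226,741 in favor — approved.
B: a majority of 4995546 is 2497774; 2,497,774 required, 2,498,083 in favor — approved.
C: 2/3 of 4917731 = 3278487.33, rounded up to 3278488; 3,278,488 required, 3,279,480 in favor — approved.

Approved — every class gave the required vote.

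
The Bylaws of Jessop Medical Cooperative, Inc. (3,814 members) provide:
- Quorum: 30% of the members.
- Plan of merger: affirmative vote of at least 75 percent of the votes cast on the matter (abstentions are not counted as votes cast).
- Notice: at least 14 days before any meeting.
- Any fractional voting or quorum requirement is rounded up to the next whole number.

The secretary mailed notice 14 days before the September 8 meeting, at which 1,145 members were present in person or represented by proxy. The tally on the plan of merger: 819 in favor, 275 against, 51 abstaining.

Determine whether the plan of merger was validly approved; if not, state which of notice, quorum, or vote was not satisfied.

Invalid — vote requirement not satisfied.

Notice: 14 days given; 14 required. Satisfied.
Quorum: 30% of 3,814 = 1,144.20, rounded up to 1,145; 1,145 present. Satisfied.
Vote: requires three-fourths of the votes cast (1,145 − 51 abstaining = 1,094); 3/4 of 1094 = 820.50, rounded up to 821, so 821 needed; 819 in favor. Not satisfied.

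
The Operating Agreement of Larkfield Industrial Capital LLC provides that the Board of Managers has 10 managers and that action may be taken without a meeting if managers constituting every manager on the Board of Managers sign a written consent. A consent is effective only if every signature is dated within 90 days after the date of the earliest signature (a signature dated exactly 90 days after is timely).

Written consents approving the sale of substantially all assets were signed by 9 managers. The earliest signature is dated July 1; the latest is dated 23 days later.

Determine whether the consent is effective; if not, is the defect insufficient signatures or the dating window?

Not effective — insufficient signatures.

Signatures required: every one of 10 — unanimous means all 10, so 10 needed; 9 signed. Insufficient.
Dating window: the latest signature is 23 days after the earliest; the limit is 90 days. Within the window.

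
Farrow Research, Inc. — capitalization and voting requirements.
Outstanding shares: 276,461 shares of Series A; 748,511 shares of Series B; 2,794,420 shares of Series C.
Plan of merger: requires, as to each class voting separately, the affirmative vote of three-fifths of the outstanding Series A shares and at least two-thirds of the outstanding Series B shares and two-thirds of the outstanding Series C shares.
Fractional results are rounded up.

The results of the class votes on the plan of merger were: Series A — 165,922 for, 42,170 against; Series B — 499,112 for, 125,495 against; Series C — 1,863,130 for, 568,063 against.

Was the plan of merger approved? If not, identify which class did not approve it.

Series A: 3/5 of 276461 = 165876.60, rounded up to 165877; 165,877 required, 165,922 in favor — approved.
Series B: 2/3 of 748511 = 499007.33, rounded up to 499008; 499,008 required, 499,112 in favor — approved.
Series C: 2/3 of 2794420 = 1862946.67, rounded up to 1862947; 1,862,947 required, 1,863,130 in favor — approved.

Approved — every class gave the required vote.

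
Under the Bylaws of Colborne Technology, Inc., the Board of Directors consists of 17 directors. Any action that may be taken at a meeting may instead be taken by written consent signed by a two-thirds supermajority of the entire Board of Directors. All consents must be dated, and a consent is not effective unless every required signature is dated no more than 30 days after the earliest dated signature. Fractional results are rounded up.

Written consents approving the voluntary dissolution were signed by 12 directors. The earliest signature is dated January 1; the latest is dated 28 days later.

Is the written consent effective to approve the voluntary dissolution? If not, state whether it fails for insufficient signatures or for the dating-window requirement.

Signatures required: a two-thirds supermajority of 17 — 2/3 of 17 = 11.33, rounded up to 12, so 12 needed; 12 signed. Sufficient.
Dating window: the latest signature is 28 days after the earliest; the limit is 30 days. Within the window.

Effective — both the signature and dating-window requirements are satisfied.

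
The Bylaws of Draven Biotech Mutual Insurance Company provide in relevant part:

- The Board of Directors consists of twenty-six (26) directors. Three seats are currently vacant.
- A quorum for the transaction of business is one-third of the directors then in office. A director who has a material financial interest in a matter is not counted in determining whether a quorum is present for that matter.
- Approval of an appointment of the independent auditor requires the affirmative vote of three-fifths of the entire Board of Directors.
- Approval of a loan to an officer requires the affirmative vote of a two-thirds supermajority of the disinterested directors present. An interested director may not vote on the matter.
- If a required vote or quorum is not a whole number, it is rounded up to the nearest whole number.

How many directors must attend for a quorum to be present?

1/3 of 23 = 7.67, rounded up to 8.

8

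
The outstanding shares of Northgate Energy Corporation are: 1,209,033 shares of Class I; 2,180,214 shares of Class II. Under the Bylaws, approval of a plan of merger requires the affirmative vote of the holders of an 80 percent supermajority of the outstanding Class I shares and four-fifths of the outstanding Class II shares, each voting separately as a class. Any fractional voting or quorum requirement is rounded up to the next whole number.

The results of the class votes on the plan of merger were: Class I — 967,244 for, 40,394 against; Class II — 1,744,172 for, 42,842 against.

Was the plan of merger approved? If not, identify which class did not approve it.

Approved — every class gave the required vote.

Class I: 4/5 of 1209033 = 967226.40, rounded up to 967227; 967,227 required, 967,244 in favor — approved.
Class II: 4/5 of 2180214 = 1744171.20, rounded up to 1744172; 1,744,172 required, 1,744,172 in favor — approved.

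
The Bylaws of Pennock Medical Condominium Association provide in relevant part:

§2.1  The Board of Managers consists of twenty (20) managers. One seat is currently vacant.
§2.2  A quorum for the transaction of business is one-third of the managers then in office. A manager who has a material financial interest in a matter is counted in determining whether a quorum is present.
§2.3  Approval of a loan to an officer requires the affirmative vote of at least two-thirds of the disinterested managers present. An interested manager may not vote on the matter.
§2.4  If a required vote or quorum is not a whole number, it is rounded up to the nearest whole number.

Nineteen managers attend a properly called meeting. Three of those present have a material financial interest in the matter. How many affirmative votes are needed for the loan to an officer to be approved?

11

The loan to an officer requires two-thirds of the disinterested managers present (19 − 3 = 16).
2/3 of 16 = 10.67, rounded up to 11.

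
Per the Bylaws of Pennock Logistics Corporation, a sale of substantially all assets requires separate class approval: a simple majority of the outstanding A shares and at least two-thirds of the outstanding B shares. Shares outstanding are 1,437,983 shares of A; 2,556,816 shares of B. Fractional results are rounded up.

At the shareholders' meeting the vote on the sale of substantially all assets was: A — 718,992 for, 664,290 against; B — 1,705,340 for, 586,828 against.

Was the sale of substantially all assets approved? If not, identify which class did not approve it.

Approved — every class gave the required vote.

A: a majority of 1437983 is 718992; 718,992 required, 718,992 in favor — approved.
B: 2/3 of 2556816 = 1704544; 1,704,544 required, 1,705,340 in favor — approved.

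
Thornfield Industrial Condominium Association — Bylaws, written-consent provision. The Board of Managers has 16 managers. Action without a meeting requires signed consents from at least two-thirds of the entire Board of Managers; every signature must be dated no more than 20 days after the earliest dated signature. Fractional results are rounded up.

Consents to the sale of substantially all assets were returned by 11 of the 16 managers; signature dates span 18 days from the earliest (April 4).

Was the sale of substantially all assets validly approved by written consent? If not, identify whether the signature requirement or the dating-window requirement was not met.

Effective — both the signature and dating-window requirements are satisfied.

Signatures required: at least two-thirds of 16 — 2/3 of 16 = 10.67, rounded up to 11, so 11 needed; 11 signed. Sufficient.
Dating window: the latest signature is 18 days after the earliest; the limit is 20 days. Within the window.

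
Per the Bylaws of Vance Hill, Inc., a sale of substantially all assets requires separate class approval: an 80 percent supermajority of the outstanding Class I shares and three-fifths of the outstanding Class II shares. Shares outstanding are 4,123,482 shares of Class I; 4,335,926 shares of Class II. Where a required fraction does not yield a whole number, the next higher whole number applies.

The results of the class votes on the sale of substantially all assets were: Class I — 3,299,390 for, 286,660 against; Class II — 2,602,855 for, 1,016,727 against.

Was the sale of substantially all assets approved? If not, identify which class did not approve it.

Approved — every class gave the required vote.

Class I: 4/5 of 4123482 = 3298785.60, rounded up to 3298786; 3,298,786 required, 3,299,390 in favor — approved.
Class II: 3/5 of 4335926 = 2601555.60, rounded up to 2601556; 2,601,556 required, 2,602,855 in favor — approved.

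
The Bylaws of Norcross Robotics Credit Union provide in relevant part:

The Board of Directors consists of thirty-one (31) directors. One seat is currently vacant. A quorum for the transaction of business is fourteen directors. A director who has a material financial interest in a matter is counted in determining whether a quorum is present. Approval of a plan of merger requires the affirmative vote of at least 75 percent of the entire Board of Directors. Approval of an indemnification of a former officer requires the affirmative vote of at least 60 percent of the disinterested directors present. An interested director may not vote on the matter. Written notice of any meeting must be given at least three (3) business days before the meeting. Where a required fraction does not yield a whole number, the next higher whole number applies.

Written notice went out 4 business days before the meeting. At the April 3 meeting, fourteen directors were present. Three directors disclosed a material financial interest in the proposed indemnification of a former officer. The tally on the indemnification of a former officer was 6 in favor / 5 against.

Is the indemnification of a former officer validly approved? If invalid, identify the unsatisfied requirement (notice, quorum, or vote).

Invalid — vote requirement not satisfied.

Notice: 4 business days given; 3 required (4 ≥ 3). Satisfied.
Quorum: 14 present (interested directors count toward quorum); quorum is 14. Satisfied.
Vote: the indemnification of a former officer requires three-fifths of the disinterested directors present (14 − 3 = 11). 3/5 of 11 = 6.60, rounded up to 7, so 7 affirmative votes are needed; 6 voted in favor. Not satisfied.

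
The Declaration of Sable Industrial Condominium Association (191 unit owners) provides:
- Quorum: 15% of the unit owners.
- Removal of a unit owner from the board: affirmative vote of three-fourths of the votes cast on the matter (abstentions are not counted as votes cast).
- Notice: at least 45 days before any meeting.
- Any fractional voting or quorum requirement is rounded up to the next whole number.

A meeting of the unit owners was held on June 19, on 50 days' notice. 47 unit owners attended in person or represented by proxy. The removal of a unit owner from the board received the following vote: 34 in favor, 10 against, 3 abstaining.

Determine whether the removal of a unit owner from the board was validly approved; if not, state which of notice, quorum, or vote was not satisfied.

Valid — all requirements satisfied.

Notice: 50 days given; 45 required. Satisfied.
Quorum: 15% of 191 = 28.65, rounded up to 29; 47 present. Satisfied.
Vote: requires three-fourths of the votes cast (47 − 3 abstaining = 44); 3/4 of 44 = 33, so 33 needed; 34 in favor. Satisfied.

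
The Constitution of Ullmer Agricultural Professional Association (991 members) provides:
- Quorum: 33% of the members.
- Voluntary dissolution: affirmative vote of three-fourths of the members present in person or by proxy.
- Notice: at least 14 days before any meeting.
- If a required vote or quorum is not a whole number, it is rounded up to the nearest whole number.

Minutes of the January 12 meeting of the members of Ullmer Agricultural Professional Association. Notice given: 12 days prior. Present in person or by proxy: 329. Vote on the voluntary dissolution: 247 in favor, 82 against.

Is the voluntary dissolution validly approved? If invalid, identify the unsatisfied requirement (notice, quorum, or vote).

Notice: 12 days given; 14 required. Not satisfied.
Quorum: 33% of 991 = 327.03, rounded up to 328; 329 present. Satisfied.
Vote: requires three-fourths of those present (329); 3/4 of 329 = 246.75, rounded up to 247, so 247 needed; 247 in favor. Satisfied.

Invalid — notice requirement not satisfied.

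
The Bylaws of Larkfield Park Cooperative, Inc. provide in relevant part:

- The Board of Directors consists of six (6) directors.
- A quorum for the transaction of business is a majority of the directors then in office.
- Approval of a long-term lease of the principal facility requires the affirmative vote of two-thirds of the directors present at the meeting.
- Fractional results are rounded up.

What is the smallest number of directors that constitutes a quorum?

A majority of 6 is 4.

4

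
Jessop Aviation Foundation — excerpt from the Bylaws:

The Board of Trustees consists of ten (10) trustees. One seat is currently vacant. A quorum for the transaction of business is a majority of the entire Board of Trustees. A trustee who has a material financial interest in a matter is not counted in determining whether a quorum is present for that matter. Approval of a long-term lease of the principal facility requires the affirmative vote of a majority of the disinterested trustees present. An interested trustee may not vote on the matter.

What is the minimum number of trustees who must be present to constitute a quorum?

A majority of 10 is 6.

6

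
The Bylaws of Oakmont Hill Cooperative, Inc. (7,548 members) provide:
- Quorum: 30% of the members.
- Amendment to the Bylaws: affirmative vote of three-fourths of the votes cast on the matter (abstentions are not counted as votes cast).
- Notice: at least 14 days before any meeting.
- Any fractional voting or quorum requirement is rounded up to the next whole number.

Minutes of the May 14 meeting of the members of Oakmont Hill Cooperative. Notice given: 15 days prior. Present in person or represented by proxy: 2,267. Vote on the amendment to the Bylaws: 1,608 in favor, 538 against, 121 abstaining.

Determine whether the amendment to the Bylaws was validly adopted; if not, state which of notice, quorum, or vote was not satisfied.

Notice: 15 days given; 14 required. Satisfied.
Quorum: 30% of 7,548 = 2,264.40, rounded up to 2,265; 2,267 present. Satisfied.
Vote: requires three-fourths of the votes cast (2,267 − 121 abstaining = 2,146); 3/4 of 2146 = 1609.50, rounded up to 1610, so 1,610 needed; 1,608 in favor. Not satisfied.

Invalid — vote requirement not satisfied.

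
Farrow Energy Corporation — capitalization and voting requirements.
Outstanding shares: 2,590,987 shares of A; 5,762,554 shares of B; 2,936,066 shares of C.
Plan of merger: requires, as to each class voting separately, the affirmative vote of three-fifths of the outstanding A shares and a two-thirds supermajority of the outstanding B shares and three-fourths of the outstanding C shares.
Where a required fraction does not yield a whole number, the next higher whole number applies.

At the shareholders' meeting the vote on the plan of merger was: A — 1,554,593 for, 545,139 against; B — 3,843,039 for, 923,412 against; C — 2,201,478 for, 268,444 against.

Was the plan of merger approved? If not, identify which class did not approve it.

A: 3/5 of 2590987 = 1554592.20, rounded up to 1554593; 1,554,593 required, 1,554,593 in favor — approved.
B: 2/3 of 5762554 = 3841702.67, rounded up to 3841703; 3,841,703 required, 3,843,039 in favor — approved.
C: 3/4 of 2936066 = 2202049.50, rounded up to 2202050; 2,202,050 required, 2,201,478 in favor — not approved.

Not approved — the C shares did not give the required vote.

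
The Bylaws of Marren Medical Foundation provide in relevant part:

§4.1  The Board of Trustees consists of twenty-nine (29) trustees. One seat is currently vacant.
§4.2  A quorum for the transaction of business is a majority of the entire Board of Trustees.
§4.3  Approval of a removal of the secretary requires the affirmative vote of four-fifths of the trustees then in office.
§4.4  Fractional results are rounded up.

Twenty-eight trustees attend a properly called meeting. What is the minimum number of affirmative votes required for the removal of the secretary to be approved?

23

The removal of the secretary requires four-fifths of the trustees then in office (28).
4/5 of 28 = 22.40, rounded up to 23.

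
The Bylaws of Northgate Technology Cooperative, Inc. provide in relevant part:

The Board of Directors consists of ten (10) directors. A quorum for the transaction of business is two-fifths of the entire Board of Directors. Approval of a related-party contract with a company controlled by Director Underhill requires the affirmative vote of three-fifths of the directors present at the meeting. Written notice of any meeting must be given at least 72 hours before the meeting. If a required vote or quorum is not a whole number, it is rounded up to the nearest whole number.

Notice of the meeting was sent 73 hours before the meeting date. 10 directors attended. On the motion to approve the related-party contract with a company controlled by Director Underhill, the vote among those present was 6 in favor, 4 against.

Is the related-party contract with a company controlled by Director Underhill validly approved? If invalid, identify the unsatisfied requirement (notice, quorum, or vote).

Valid — all requirements satisfied.

Notice: 73 hours given; 72 required (73 ≥ 72). Satisfied.
Quorum: 10 present; quorum is 4. Satisfied.
Vote: the related-party contract with a company controlled by Director Underhill requires three-fifths of the directors present (10). 3/5 of 10 = 6, so 6 affirmative votes are needed; 6 voted in favor. Satisfied.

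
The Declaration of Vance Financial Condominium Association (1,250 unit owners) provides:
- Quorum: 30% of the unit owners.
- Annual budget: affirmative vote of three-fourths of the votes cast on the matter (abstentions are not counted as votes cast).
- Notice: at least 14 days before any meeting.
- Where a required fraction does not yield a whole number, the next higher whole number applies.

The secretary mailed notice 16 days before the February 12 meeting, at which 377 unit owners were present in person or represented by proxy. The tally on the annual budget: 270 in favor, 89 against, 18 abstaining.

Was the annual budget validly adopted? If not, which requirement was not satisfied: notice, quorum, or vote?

Notice: 16 days given; 14 required. Satisfied.
Quorum: 30% of 1,250 = 375; 377 present. Satisfied.
Vote: requires three-fourths of the votes cast (377 − 18 abstaining = 359); 3/4 of 359 = 269.25, rounded up to 270, so 270 needed; 270 in favor. Satisfied.

Valid — all requirements satisfied.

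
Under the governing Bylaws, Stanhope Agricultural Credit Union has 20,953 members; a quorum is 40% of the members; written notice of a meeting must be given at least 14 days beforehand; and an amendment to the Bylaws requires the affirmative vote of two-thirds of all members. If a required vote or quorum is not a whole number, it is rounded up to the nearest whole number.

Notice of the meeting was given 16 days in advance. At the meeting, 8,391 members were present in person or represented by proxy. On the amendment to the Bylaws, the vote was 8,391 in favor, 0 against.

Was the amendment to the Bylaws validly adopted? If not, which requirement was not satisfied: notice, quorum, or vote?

Notice: 16 days given; 14 required. Satisfied.
Quorum: 40% of 20,953 = 8,381.20, rounded up to 8,382; 8,391 present. Satisfied.
Vote: requires two-thirds of all members (20,953); 2/3 of 20953 = 13968.67, rounded up to 13969, so 13,969 needed; 8,391 in favor. Not satisfied.

Invalid — vote requirement not satisfied.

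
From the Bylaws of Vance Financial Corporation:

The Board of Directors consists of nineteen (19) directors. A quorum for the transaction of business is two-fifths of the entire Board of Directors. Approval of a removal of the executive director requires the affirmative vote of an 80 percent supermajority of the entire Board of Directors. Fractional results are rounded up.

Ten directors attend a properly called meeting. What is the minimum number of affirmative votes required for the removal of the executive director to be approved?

The removal of the executive director requires four-fifths of the entire Board of Directors (19).
4/5 of 19 = 15.20, rounded up to 16.
(Only 10 can vote, so the removal of the executive director cannot pass at this meeting, but the required vote is still 16.)

16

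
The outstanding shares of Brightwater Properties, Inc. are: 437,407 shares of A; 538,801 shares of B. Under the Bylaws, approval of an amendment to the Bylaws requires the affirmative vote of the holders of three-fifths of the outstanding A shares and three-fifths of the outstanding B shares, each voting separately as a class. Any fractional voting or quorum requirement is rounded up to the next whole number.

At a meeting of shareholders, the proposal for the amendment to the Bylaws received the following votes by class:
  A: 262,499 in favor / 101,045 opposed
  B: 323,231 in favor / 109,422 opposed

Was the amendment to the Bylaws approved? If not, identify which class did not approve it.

Not approved — the B shares did not give the required vote.

A: 3/5 of 437407 = 262444.20, rounded up to 262445; 262,445 required, 262,499 in favor — approved.
B: 3/5 of 538801 = 323280.60, rounded up to 323281; 323,281 required, 323,231 in favor — not approved.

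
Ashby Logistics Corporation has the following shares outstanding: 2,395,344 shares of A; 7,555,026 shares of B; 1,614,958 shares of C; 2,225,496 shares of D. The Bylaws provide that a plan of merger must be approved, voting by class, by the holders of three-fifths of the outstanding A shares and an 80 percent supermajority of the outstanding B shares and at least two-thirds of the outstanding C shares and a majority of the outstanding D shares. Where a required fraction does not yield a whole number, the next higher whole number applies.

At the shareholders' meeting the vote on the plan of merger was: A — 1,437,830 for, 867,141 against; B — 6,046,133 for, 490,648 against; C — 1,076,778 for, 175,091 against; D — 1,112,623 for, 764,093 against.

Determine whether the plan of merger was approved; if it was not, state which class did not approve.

A: 3/5 of 2395344 = 1437206.40, rounded up to 1437207; 1,437,207 required, 1,437,830 in favor — approved.
B: 4/5 of 7555026 = 6044020.80, rounded up to 6044021; 6,044,021 required, 6,046,133 in favor — approved.
C: 2/3 of 1614958 = 1076638.67, rounded up to 1076639; 1,076,639 required, 1,076,778 in favor — approved.
D: a majority of 2225496 is 1112749; 1,112,749 required, 1,112,623 in favor — not approved.

Not approved — the D shares did not give the required vote.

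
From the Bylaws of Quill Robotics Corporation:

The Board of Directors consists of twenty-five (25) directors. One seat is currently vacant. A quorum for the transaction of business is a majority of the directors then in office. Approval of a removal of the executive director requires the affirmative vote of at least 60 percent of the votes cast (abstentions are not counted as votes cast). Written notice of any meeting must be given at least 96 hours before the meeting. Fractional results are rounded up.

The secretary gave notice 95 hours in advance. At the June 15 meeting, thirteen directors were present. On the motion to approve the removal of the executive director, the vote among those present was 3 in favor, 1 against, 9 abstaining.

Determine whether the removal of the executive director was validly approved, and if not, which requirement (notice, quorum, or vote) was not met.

Invalid — notice requirement not satisfied.

Notice: 95 hours given; 96 required (95 < 96). Not satisfied.
Quorum: 13 present; quorum is 13. Satisfied.
Vote: the removal of the executive director requires three-fifths of the votes cast (13 present − 9 abstaining = 4). 3/5 of 4 = 2.40, rounded up to 3, so 3 affirmative votes are needed; 3 voted in favor. Satisfied.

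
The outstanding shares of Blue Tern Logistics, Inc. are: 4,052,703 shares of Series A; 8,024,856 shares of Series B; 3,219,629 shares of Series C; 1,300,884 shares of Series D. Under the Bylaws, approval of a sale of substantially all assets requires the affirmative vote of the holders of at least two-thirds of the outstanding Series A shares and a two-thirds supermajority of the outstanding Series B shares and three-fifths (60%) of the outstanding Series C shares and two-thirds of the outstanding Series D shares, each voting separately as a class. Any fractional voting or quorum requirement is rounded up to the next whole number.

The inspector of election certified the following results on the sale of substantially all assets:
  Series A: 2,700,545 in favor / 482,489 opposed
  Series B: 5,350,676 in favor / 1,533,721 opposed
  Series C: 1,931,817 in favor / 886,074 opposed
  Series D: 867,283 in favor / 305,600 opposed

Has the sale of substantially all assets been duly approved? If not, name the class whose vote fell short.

Series A: 2/3 of 4052703 = 2701802; 2,701,802 required, 2,700,545 in favor — not approved.
Series B: 2/3 of 8024856 = 5349904; 5,349,904 required, 5,350,676 in favor — approved.
Series C: 3/5 of 3219629 = 1931777.40, rounded up to 1931778; 1,931,778 required, 1,931,817 in favor — approved.
Series D: 2/3 of 1300884 = 867256; 867,256 required, 867,283 in favor — approved.

Not approved — the Series A shares did not give the required vote.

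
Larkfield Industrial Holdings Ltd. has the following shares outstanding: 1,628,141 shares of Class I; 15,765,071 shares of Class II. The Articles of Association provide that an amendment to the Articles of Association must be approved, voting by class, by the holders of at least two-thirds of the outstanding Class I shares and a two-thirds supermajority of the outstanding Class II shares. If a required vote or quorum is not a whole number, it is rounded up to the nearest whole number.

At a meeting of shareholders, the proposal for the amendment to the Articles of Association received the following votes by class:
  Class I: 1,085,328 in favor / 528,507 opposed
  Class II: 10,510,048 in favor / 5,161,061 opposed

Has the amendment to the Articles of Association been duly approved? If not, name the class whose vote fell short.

Not approved — the Class I shares did not give the required vote.

Class I: 2/3 of 1628141 = 1085427.33, rounded up to 1085428; 1,085,428 required, 1,085,328 in favor — not approved.
Class II: 2/3 of 15765071 = 10510047.33, rounded up to 10510048; 10,510,048 required, 10,510,048 in favor — approved.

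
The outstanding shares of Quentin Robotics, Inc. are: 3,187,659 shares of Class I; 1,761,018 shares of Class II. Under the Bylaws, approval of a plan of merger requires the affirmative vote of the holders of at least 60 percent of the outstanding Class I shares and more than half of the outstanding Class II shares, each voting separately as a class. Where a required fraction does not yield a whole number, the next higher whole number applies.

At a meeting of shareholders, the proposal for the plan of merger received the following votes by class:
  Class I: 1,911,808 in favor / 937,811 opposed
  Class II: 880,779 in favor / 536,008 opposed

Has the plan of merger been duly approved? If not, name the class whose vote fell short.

Not approved — the Class I shares did not give the required vote.

Class I: 3/5 of 3187659 = 1912595.40, rounded up to 1912596; 1,912,596 required, 1,911,808 in favor — not approved.
Class II: a majority of 1761018 is 880510; 880,510 required, 880,779 in favor — approved.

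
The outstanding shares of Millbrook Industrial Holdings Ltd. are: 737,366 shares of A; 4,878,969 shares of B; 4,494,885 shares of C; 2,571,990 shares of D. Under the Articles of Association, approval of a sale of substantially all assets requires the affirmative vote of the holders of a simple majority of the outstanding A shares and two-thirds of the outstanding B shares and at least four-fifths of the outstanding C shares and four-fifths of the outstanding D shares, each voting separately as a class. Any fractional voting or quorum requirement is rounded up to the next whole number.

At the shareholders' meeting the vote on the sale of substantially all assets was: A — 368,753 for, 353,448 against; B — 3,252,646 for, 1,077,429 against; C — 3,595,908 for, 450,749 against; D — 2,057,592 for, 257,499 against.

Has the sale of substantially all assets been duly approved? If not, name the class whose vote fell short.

A: a majority of 737366 is 368684; 368,684 required, 368,753 in favor — approved.
B: 2/3 of 4878969 = 3252646; 3,252,646 required, 3,252,646 in favor — approved.
C: 4/5 of 4494885 = 3595908; 3,595,908 required, 3,595,908 in favor — approved.
D: 4/5 of 2571990 = 2057592; 2,057,592 required, 2,057,592 in favor — approved.

Approved — every class gave the required vote.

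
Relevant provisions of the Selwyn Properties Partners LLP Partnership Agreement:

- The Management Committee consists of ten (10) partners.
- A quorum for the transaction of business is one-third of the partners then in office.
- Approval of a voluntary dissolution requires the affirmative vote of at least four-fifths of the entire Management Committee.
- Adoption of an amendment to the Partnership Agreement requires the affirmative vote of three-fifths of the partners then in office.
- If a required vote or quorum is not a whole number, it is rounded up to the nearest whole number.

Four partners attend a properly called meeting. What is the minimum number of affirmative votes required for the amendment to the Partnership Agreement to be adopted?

The amendment to the Partnership Agreement requires three-fifths of the partners then in office (10).
3/5 of 10 = 6.
(Only 4 can vote, so the amendment to the Partnership Agreement cannot pass at this meeting, but the required vote is still 6.)

6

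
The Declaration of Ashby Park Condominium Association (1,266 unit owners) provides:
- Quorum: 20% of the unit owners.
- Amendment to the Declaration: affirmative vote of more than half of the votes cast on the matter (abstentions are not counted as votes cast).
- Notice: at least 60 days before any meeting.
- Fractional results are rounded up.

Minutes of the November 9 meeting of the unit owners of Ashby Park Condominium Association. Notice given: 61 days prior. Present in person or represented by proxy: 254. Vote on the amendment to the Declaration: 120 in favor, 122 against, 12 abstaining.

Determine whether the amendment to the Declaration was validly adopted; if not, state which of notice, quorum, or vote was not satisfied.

Invalid — vote requirement not satisfied.

Notice: 61 days given; 60 required. Satisfied.
Quorum: 20% of 1,266 = 253.20, rounded up to 254; 254 present. Satisfied.
Vote: requires a majority of the votes cast (254 − 12 abstaining = 242); a majority of 242 is 122, so 122 needed; 120 in favor. Not satisfied.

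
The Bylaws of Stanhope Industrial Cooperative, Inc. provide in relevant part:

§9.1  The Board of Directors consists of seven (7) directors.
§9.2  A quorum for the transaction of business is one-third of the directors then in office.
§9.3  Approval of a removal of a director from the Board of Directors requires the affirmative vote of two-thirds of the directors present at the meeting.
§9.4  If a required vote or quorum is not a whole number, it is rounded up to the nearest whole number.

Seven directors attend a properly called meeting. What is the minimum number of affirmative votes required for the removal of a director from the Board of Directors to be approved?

5

The removal of a director from the Board of Directors requires two-thirds of the directors present (7).
2/3 of 7 = 4.67, rounded up to 5.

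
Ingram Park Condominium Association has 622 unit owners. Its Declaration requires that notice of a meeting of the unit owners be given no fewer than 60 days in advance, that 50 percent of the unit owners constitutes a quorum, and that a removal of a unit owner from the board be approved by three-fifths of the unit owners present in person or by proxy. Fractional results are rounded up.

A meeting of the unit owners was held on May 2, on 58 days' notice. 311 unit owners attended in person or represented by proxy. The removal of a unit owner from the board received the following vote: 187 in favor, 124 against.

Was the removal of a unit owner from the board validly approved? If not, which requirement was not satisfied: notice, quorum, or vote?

Notice: 58 days given; 60 required. Not satisfied.
Quorum: 50% of 622 = 311; 311 present. Satisfied.
Vote: requires three-fifths of those present (311); 3/5 of 311 = 186.60, rounded up to 187, so 187 needed; 187 in favor. Satisfied.

Invalid — notice requirement not satisfied.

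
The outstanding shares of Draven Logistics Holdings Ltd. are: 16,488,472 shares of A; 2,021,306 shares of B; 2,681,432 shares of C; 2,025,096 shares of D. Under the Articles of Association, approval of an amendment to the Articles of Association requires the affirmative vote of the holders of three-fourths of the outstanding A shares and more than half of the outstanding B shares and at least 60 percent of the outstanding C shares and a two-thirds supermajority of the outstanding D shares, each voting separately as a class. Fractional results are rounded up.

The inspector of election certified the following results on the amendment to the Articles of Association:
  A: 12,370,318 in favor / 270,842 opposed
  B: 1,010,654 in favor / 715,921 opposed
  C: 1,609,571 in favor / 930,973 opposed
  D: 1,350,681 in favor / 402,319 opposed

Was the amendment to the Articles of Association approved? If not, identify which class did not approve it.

Approved — every class gave the required vote.

A: 3/4 of 16488472 = 12366354; 12,366,354 required, 12,370,318 in favor — approved.
B: a majority of 2021306 is 1010654; 1,010,654 required, 1,010,654 in favor — approved.
C: 3/5 of 2681432 = 1608859.20, rounded up to 1608860; 1,608,860 required, 1,609,571 in favor — approved.
D: 2/3 of 2025096 = 1350064; 1,350,064 required, 1,350,681 in favor — approved.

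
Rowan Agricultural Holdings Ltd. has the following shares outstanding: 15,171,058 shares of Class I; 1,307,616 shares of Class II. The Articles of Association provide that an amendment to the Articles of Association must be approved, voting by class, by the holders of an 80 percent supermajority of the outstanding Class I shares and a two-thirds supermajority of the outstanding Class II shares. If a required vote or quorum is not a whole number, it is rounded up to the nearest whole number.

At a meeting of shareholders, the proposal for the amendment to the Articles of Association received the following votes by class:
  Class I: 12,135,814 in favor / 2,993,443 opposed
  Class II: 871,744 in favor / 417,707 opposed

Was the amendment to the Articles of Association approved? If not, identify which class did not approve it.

Not approved — the Class I shares did not give the required vote.

Class I: 4/5 of 15171058 = 12136846.40, rounded up to 12136847; 12,136,847 required, 12,135,814 in favor — not approved.
Class II: 2/3 of 1307616 = 871744; 871,744 required, 871,744 in favor — approved.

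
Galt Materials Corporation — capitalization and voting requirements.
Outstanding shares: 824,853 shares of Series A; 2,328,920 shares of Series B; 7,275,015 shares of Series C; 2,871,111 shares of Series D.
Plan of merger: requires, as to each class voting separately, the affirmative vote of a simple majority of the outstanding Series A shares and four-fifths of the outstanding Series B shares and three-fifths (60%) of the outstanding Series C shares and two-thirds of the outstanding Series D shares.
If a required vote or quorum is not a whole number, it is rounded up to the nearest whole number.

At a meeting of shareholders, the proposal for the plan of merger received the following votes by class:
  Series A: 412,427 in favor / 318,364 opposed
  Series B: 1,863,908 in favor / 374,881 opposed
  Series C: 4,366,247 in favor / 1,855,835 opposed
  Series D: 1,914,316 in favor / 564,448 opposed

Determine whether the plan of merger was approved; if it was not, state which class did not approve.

Series A: a majority of 824853 is 412427; 412,427 required, 412,427 in favor — approved.
Series B: 4/5 of 2328920 = 1863136; 1,863,136 required, 1,863,908 in favor — approved.
Series C: 3/5 of 7275015 = 4365009; 4,365,009 required, 4,366,247 in favor — approved.
Series D: 2/3 of 2871111 = 1914074; 1,914,074 required, 1,914,316 in favor — approved.

Approved — every class gave the required vote.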